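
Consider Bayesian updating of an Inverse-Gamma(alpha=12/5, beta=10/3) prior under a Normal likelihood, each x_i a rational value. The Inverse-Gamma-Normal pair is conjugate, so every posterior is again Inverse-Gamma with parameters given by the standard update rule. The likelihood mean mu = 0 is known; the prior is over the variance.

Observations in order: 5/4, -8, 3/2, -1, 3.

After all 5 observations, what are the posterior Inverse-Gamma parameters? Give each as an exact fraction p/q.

obs 1: x=5/4 → posterior Inverse-Gamma(29/10, 395/96)
obs 2: x=-8 → posterior Inverse-Gamma(17/5, 3467/96)
obs 3: x=3/2 → posterior Inverse-Gamma(39/10, 3575/96)
obs 4: x=-1 → posterior Inverse-Gamma(22/5, 3623/96)
obs 5: x=3 → posterior Inverse-Gamma(49/10, 4055/96)

alpha=49/10, beta=4055/96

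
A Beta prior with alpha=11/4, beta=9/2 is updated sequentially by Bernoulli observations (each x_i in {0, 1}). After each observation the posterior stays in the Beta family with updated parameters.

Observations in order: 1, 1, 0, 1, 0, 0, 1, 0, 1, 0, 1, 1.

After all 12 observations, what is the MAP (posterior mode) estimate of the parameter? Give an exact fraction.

obs 1: x=1 → posterior Beta(15/4, 9/2)
obs 2: x=1 → posterior Beta(19/4, 9/2)
obs 3: x=0 → posterior Beta(19/4, 11/2)
obs 4: x=1 → posterior Beta(23/4, 11/2)
obs 5: x=0 → posterior Beta(23/4, 13/2)
obs 6: x=0 → posterior Beta(23/4, 15/2)
obs 7: x=1 → posterior Beta(27/4, 15/2)
obs 8: x=0 → posterior Beta(27/4, 17/2)
obs 9: x=1 → posterior Beta(31/4, 17/2)
obs 10: x=0 → posterior Beta(31/4, 19/2)
obs 11: x=1 → posterior Beta(35/4, 19/2)
obs 12: x=1 → posterior Beta(39/4, 19/2)

35/69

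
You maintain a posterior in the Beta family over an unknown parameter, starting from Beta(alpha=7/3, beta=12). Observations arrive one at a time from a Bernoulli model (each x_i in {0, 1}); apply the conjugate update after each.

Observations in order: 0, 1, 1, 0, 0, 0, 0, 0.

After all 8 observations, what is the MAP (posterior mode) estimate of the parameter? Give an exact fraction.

10/61

obs 1: x=0 → posterior Beta(7/3, 13)
obs 2: x=1 → posterior Beta(10/3, 13)
obs 3: x=1 → posterior Beta(13/3, 13)
obs 4: x=0 → posterior Beta(13/3, 14)
obs 5: x=0 → posterior Beta(13/3, 15)
obs 6: x=0 → posterior Beta(13/3, 16)
obs 7: x=0 → posterior Beta(13/3, 17)
obs 8: x=0 → posterior Beta(13/3, 18)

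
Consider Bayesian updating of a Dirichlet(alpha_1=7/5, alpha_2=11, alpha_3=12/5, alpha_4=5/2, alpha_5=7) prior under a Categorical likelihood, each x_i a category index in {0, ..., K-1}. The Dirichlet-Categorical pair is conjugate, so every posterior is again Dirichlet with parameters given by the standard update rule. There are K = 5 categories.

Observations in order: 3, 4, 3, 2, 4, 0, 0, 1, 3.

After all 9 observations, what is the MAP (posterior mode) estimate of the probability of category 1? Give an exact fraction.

obs 1: x=3 → posterior Dirichlet(7/5, 11, 12/5, 7/2, 7)
obs 2: x=4 → posterior Dirichlet(7/5, 11, 12/5, 7/2, 8)
obs 3: x=3 → posterior Dirichlet(7/5, 11, 12/5, 9/2, 8)
obs 4: x=2 → posterior Dirichlet(7/5, 11, 17/5, 9/2, 8)
obs 5: x=4 → posterior Dirichlet(7/5, 11, 17/5, 9/2, 9)
obs 6: x=0 → posterior Dirichlet(12/5, 11, 17/5, 9/2, 9)
obs 7: x=0 → posterior Dirichlet(17/5, 11, 17/5, 9/2, 9)
obs 8: x=1 → posterior Dirichlet(17/5, 12, 17/5, 9/2, 9)
obs 9: x=3 → posterior Dirichlet(17/5, 12, 17/5, 11/2, 9)

110/283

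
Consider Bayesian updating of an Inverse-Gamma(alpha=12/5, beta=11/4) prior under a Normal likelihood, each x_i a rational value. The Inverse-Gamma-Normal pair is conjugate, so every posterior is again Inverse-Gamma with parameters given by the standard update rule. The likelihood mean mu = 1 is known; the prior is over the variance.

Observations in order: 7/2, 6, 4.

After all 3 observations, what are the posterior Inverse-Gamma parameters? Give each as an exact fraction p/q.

obs 1: x=7/2 → posterior Inverse-Gamma(29/10, 47/8)
obs 2: x=6 → posterior Inverse-Gamma(17/5, 147/8)
obs 3: x=4 → posterior Inverse-Gamma(39/10, 183/8)

alpha=39/10, beta=183/8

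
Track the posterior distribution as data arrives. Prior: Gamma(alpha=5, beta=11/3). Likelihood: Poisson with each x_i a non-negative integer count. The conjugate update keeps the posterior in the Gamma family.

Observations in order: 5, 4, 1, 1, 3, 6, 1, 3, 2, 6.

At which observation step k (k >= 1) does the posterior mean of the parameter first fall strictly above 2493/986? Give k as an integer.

obs 1: x=5 → posterior Gamma(10, 14/3)
obs 2: x=4 → posterior Gamma(14, 17/3)
obs 3: x=1 → posterior Gamma(15, 20/3)
obs 4: x=1 → posterior Gamma(16, 23/3)
obs 5: x=3 → posterior Gamma(19, 26/3)
obs 6: x=6 → posterior Gamma(25, 29/3)
obs 7: x=1 → posterior Gamma(26, 32/3)
obs 8: x=3 → posterior Gamma(29, 35/3)
obs 9: x=2 → posterior Gamma(31, 38/3)
obs 10: x=6 → posterior Gamma(37, 41/3)

k = 6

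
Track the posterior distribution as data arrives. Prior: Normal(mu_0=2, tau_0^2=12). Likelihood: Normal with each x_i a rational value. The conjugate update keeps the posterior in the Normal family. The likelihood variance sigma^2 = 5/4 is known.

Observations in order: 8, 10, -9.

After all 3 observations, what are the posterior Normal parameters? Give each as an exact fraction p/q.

mu_0=442/149, tau_0^2=60/149

obs 1: x=8 → posterior Normal(394/53, 60/53)
obs 2: x=10 → posterior Normal(874/101, 60/101)
obs 3: x=-9 → posterior Normal(442/149, 60/149)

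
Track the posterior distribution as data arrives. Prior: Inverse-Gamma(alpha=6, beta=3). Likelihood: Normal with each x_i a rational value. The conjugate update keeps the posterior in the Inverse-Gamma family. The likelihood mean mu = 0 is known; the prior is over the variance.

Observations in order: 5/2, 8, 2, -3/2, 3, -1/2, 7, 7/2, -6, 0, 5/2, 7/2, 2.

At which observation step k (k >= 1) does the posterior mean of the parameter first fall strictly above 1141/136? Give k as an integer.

k = 8

obs 1: x=5/2 → posterior Inverse-Gamma(13/2, 49/8)
obs 2: x=8 → posterior Inverse-Gamma(7, 305/8)
obs 3: x=2 → posterior Inverse-Gamma(15/2, 321/8)
obs 4: x=-3/2 → posterior Inverse-Gamma(8, 165/4)
obs 5: x=3 → posterior Inverse-Gamma(17/2, 183/4)
obs 6: x=-1/2 → posterior Inverse-Gamma(9, 367/8)
obs 7: x=7 → posterior Inverse-Gamma(19/2, 563/8)
obs 8: x=7/2 → posterior Inverse-Gamma(10, 153/2)
obs 9: x=-6 → posterior Inverse-Gamma(21/2, 189/2)
obs 10: x=0 → posterior Inverse-Gamma(11, 189/2)
obs 11: x=5/2 → posterior Inverse-Gamma(23/2, 781/8)
obs 12: x=7/2 → posterior Inverse-Gamma(12, 415/4)
obs 13: x=2 → posterior Inverse-Gamma(25/2, 423/4)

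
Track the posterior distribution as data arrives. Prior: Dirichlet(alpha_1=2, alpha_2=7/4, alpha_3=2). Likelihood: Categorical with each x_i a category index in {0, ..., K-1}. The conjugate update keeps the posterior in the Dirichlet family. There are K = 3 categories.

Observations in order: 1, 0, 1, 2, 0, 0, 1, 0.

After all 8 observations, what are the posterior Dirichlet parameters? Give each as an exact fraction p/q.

obs 1: x=1 → posterior Dirichlet(2, 11/4, 2)
obs 2: x=0 → posterior Dirichlet(3, 11/4, 2)
obs 3: x=1 → posterior Dirichlet(3, 15/4, 2)
obs 4: x=2 → posterior Dirichlet(3, 15/4, 3)
obs 5: x=0 → posterior Dirichlet(4, 15/4, 3)
obs 6: x=0 → posterior Dirichlet(5, 15/4, 3)
obs 7: x=1 → posterior Dirichlet(5, 19/4, 3)
obs 8: x=0 → posterior Dirichlet(6, 19/4, 3)

alpha_1=6, alpha_2=19/4, alpha_3=3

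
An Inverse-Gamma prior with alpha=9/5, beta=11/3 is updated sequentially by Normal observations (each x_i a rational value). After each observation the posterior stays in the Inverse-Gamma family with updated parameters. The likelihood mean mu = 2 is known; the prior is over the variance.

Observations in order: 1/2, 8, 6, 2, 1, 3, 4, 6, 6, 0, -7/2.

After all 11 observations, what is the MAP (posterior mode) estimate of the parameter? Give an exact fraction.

4015/498

obs 1: x=1/2 → posterior Inverse-Gamma(23/10, 115/24)
obs 2: x=8 → posterior Inverse-Gamma(14/5, 547/24)
obs 3: x=6 → posterior Inverse-Gamma(33/10, 739/24)
obs 4: x=2 → posterior Inverse-Gamma(19/5, 739/24)
obs 5: x=1 → posterior Inverse-Gamma(43/10, 751/24)
obs 6: x=3 → posterior Inverse-Gamma(24/5, 763/24)
obs 7: x=4 → posterior Inverse-Gamma(53/10, 811/24)
obs 8: x=6 → posterior Inverse-Gamma(29/5, 1003/24)
obs 9: x=6 → posterior Inverse-Gamma(63/10, 1195/24)
obs 10: x=0 → posterior Inverse-Gamma(34/5, 1243/24)
obs 11: x=-7/2 → posterior Inverse-Gamma(73/10, 803/12)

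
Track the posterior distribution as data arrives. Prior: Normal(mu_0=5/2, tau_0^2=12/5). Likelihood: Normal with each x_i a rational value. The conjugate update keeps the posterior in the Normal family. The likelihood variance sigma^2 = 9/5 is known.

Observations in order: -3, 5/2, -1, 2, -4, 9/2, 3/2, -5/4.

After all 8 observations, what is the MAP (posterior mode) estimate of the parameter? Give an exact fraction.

obs 1: x=-3 → posterior Normal(-9/14, 36/35)
obs 2: x=5/2 → posterior Normal(1/2, 36/55)
obs 3: x=-1 → posterior Normal(1/10, 12/25)
obs 4: x=2 → posterior Normal(1/2, 36/95)
obs 5: x=-4 → posterior Normal(-13/46, 36/115)
obs 6: x=9/2 → posterior Normal(23/54, 4/15)
obs 7: x=3/2 → posterior Normal(35/62, 36/155)
obs 8: x=-5/4 → posterior Normal(5/14, 36/175)

5/14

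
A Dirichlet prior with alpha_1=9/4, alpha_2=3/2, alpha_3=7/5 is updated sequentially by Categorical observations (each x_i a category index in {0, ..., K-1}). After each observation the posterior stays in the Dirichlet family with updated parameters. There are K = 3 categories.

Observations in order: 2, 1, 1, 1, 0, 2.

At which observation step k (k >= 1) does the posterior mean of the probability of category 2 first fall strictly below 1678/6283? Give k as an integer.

k = 4

obs 1: x=2 → posterior Dirichlet(9/4, 3/2, 12/5)
obs 2: x=1 → posterior Dirichlet(9/4, 5/2, 12/5)
obs 3: x=1 → posterior Dirichlet(9/4, 7/2, 12/5)
obs 4: x=1 → posterior Dirichlet(9/4, 9/2, 12/5)
obs 5: x=0 → posterior Dirichlet(13/4, 9/2, 12/5)
obs 6: x=2 → posterior Dirichlet(13/4, 9/2, 17/5)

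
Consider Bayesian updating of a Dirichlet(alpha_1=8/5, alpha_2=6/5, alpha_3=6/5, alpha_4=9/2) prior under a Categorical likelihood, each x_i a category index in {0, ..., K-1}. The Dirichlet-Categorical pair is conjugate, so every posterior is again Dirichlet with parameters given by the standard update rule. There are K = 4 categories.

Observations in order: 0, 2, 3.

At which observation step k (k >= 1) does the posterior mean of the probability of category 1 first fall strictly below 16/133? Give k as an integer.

obs 1: x=0 → posterior Dirichlet(13/5, 6/5, 6/5, 9/2)
obs 2: x=2 → posterior Dirichlet(13/5, 6/5, 11/5, 9/2)
obs 3: x=3 → posterior Dirichlet(13/5, 6/5, 11/5, 11/2)

k = 2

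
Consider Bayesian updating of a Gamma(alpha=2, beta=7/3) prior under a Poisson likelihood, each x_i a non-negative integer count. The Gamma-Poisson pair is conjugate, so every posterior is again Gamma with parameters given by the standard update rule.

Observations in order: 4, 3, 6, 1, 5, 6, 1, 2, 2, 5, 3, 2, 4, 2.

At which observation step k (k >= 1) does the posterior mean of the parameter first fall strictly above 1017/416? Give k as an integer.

k = 3

obs 1: x=4 → posterior Gamma(6, 10/3)
obs 2: x=3 → posterior Gamma(9, 13/3)
obs 3: x=6 → posterior Gamma(15, 16/3)
obs 4: x=1 → posterior Gamma(16, 19/3)
obs 5: x=5 → posterior Gamma(21, 22/3)
obs 6: x=6 → posterior Gamma(27, 25/3)
obs 7: x=1 → posterior Gamma(28, 28/3)
obs 8: x=2 → posterior Gamma(30, 31/3)
obs 9: x=2 → posterior Gamma(32, 34/3)
obs 10: x=5 → posterior Gamma(37, 37/3)
obs 11: x=3 → posterior Gamma(40, 40/3)
obs 12: x=2 → posterior Gamma(42, 43/3)
obs 13: x=4 → posterior Gamma(46, 46/3)
obs 14: x=2 → posterior Gamma(48, 49/3)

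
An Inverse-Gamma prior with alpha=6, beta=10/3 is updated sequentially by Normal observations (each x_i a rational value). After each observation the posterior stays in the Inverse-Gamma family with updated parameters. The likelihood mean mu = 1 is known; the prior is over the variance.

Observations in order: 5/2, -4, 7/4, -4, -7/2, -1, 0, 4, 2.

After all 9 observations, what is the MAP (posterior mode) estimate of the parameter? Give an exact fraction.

4547/1104

obs 1: x=5/2 → posterior Inverse-Gamma(13/2, 107/24)
obs 2: x=-4 → posterior Inverse-Gamma(7, 407/24)
obs 3: x=7/4 → posterior Inverse-Gamma(15/2, 1655/96)
obs 4: x=-4 → posterior Inverse-Gamma(8, 2855/96)
obs 5: x=-7/2 → posterior Inverse-Gamma(17/2, 3827/96)
obs 6: x=-1 → posterior Inverse-Gamma(9, 4019/96)
obs 7: x=0 → posterior Inverse-Gamma(19/2, 4067/96)
obs 8: x=4 → posterior Inverse-Gamma(10, 4499/96)
obs 9: x=2 → posterior Inverse-Gamma(21/2, 4547/96)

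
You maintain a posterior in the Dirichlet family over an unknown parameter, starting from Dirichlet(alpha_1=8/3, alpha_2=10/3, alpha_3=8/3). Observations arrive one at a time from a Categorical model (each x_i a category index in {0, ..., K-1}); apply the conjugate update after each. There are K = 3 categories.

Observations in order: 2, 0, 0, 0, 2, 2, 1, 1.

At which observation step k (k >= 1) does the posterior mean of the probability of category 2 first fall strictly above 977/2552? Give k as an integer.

k = 6

obs 1: x=2 → posterior Dirichlet(8/3, 10/3, 11/3)
obs 2: x=0 → posterior Dirichlet(11/3, 10/3, 11/3)
obs 3: x=0 → posterior Dirichlet(14/3, 10/3, 11/3)
obs 4: x=0 → posterior Dirichlet(17/3, 10/3, 11/3)
obs 5: x=2 → posterior Dirichlet(17/3, 10/3, 14/3)
obs 6: x=2 → posterior Dirichlet(17/3, 10/3, 17/3)
obs 7: x=1 → posterior Dirichlet(17/3, 13/3, 17/3)
obs 8: x=1 → posterior Dirichlet(17/3, 16/3, 17/3)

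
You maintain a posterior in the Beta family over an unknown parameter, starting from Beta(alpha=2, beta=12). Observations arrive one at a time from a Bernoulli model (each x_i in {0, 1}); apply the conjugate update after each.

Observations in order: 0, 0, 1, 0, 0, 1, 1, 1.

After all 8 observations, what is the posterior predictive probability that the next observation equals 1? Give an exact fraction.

3/11

obs 1: x=0 → posterior Beta(2, 13)
obs 2: x=0 → posterior Beta(2, 14)
obs 3: x=1 → posterior Beta(3, 14)
obs 4: x=0 → posterior Beta(3, 15)
obs 5: x=0 → posterior Beta(3, 16)
obs 6: x=1 → posterior Beta(4, 16)
obs 7: x=1 → posterior Beta(5, 16)
obs 8: x=1 → posterior Beta(6, 16)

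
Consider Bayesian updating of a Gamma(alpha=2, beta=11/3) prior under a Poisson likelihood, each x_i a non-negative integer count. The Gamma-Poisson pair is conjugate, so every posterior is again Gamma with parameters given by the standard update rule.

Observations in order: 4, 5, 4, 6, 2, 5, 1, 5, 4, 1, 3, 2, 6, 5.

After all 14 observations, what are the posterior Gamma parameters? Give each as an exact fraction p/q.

obs 1: x=4 → posterior Gamma(6, 14/3)
obs 2: x=5 → posterior Gamma(11, 17/3)
obs 3: x=4 → posterior Gamma(15, 20/3)
obs 4: x=6 → posterior Gamma(21, 23/3)
obs 5: x=2 → posterior Gamma(23, 26/3)
obs 6: x=5 → posterior Gamma(28, 29/3)
obs 7: x=1 → posterior Gamma(29, 32/3)
obs 8: x=5 → posterior Gamma(34, 35/3)
obs 9: x=4 → posterior Gamma(38, 38/3)
obs 10: x=1 → posterior Gamma(39, 41/3)
obs 11: x=3 → posterior Gamma(42, 44/3)
obs 12: x=2 → posterior Gamma(44, 47/3)
obs 13: x=6 → posterior Gamma(50, 50/3)
obs 14: x=5 → posterior Gamma(55, 53/3)

alpha=55, beta=53/3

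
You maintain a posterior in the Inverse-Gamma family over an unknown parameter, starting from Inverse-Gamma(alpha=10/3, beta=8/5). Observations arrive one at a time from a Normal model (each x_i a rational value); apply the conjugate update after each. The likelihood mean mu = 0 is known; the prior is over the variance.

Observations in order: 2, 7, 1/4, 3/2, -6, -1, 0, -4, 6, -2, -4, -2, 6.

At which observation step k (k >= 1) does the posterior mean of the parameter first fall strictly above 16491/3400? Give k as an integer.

obs 1: x=2 → posterior Inverse-Gamma(23/6, 18/5)
obs 2: x=7 → posterior Inverse-Gamma(13/3, 281/10)
obs 3: x=1/4 → posterior Inverse-Gamma(29/6, 4501/160)
obs 4: x=3/2 → posterior Inverse-Gamma(16/3, 4681/160)
obs 5: x=-6 → posterior Inverse-Gamma(35/6, 7561/160)
obs 6: x=-1 → posterior Inverse-Gamma(19/3, 7641/160)
obs 7: x=0 → posterior Inverse-Gamma(41/6, 7641/160)
obs 8: x=-4 → posterior Inverse-Gamma(22/3, 8921/160)
obs 9: x=6 → posterior Inverse-Gamma(47/6, 11801/160)
obs 10: x=-2 → posterior Inverse-Gamma(25/3, 12121/160)
obs 11: x=-4 → posterior Inverse-Gamma(53/6, 13401/160)
obs 12: x=-2 → posterior Inverse-Gamma(28/3, 13721/160)
obs 13: x=6 → posterior Inverse-Gamma(59/6, 16601/160)

k = 2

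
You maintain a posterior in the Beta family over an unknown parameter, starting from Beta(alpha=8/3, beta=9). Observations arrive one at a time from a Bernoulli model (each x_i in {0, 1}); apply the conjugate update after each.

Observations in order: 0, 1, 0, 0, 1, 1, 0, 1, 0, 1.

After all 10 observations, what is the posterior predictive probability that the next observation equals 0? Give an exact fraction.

obs 1: x=0 → posterior Beta(8/3, 10)
obs 2: x=1 → posterior Beta(11/3, 10)
obs 3: x=0 → posterior Beta(11/3, 11)
obs 4: x=0 → posterior Beta(11/3, 12)
obs 5: x=1 → posterior Beta(14/3, 12)
obs 6: x=1 → posterior Beta(17/3, 12)
obs 7: x=0 → posterior Beta(17/3, 13)
obs 8: x=1 → posterior Beta(20/3, 13)
obs 9: x=0 → posterior Beta(20/3, 14)
obs 10: x=1 → posterior Beta(23/3, 14)

42/65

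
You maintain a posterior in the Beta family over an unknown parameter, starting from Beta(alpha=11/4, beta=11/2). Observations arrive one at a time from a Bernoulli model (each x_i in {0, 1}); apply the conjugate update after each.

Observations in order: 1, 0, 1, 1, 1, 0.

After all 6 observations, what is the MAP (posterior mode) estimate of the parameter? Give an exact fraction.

obs 1: x=1 → posterior Beta(15/4, 11/2)
obs 2: x=0 → posterior Beta(15/4, 13/2)
obs 3: x=1 → posterior Beta(19/4, 13/2)
obs 4: x=1 → posterior Beta(23/4, 13/2)
obs 5: x=1 → posterior Beta(27/4, 13/2)
obs 6: x=0 → posterior Beta(27/4, 15/2)

23/49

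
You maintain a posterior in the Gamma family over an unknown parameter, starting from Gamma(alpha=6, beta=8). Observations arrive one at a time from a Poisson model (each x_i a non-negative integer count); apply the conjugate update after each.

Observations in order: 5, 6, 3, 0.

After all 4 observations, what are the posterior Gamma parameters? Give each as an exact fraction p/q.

obs 1: x=5 → posterior Gamma(11, 9)
obs 2: x=6 → posterior Gamma(17, 10)
obs 3: x=3 → posterior Gamma(20, 11)
obs 4: x=0 → posterior Gamma(20, 12)

alpha=20, beta=12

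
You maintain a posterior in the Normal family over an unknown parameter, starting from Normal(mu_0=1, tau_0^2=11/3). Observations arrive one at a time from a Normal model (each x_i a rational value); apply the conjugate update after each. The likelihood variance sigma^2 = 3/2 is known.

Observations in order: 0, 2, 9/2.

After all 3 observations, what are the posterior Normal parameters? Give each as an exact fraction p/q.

mu_0=152/75, tau_0^2=11/25

obs 1: x=0 → posterior Normal(9/31, 33/31)
obs 2: x=2 → posterior Normal(1, 33/53)
obs 3: x=9/2 → posterior Normal(152/75, 11/25)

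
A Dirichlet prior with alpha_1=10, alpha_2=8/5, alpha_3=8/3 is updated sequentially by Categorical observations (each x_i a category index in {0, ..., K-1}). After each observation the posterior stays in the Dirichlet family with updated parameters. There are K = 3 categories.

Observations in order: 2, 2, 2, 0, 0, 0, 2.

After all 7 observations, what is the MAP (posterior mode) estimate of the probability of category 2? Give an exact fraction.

obs 1: x=2 → posterior Dirichlet(10, 8/5, 11/3)
obs 2: x=2 → posterior Dirichlet(10, 8/5, 14/3)
obs 3: x=2 → posterior Dirichlet(10, 8/5, 17/3)
obs 4: x=0 → posterior Dirichlet(11, 8/5, 17/3)
obs 5: x=0 → posterior Dirichlet(12, 8/5, 17/3)
obs 6: x=0 → posterior Dirichlet(13, 8/5, 17/3)
obs 7: x=2 → posterior Dirichlet(13, 8/5, 20/3)

85/274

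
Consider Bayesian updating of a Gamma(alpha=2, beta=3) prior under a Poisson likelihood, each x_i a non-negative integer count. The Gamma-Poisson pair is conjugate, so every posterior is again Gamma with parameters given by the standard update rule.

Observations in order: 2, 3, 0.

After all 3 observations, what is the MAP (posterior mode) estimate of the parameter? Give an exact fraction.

1

obs 1: x=2 → posterior Gamma(4, 4)
obs 2: x=3 → posterior Gamma(7, 5)
obs 3: x=0 → posterior Gamma(7, 6)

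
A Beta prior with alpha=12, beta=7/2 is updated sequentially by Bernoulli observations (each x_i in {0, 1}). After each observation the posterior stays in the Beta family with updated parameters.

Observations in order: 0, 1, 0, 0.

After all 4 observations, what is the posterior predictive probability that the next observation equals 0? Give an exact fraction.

1/3

obs 1: x=0 → posterior Beta(12, 9/2)
obs 2: x=1 → posterior Beta(13, 9/2)
obs 3: x=0 → posterior Beta(13, 11/2)
obs 4: x=0 → posterior Beta(13, 13/2)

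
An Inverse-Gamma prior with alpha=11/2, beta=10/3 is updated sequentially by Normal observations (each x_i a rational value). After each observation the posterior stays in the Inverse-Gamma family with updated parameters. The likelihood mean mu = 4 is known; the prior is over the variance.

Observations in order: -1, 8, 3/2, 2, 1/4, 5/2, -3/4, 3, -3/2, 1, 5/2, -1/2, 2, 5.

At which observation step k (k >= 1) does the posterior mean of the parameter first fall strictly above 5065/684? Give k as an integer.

k = 12

obs 1: x=-1 → posterior Inverse-Gamma(6, 95/6)
obs 2: x=8 → posterior Inverse-Gamma(13/2, 143/6)
obs 3: x=3/2 → posterior Inverse-Gamma(7, 647/24)
obs 4: x=2 → posterior Inverse-Gamma(15/2, 695/24)
obs 5: x=1/4 → posterior Inverse-Gamma(8, 3455/96)
obs 6: x=5/2 → posterior Inverse-Gamma(17/2, 3563/96)
obs 7: x=-3/4 → posterior Inverse-Gamma(9, 2323/48)
obs 8: x=3 → posterior Inverse-Gamma(19/2, 2347/48)
obs 9: x=-3/2 → posterior Inverse-Gamma(10, 3073/48)
obs 10: x=1 → posterior Inverse-Gamma(21/2, 3289/48)
obs 11: x=5/2 → posterior Inverse-Gamma(11, 3343/48)
obs 12: x=-1/2 → posterior Inverse-Gamma(23/2, 3829/48)
obs 13: x=2 → posterior Inverse-Gamma(12, 3925/48)
obs 14: x=5 → posterior Inverse-Gamma(25/2, 3949/48)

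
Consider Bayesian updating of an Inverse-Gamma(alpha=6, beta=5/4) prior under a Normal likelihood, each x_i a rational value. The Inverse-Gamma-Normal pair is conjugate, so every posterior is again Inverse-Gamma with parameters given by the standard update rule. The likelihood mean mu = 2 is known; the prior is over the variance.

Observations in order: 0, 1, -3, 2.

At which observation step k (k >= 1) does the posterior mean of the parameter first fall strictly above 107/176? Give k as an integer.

obs 1: x=0 → posterior Inverse-Gamma(13/2, 13/4)
obs 2: x=1 → posterior Inverse-Gamma(7, 15/4)
obs 3: x=-3 → posterior Inverse-Gamma(15/2, 65/4)
obs 4: x=2 → posterior Inverse-Gamma(8, 65/4)

k = 2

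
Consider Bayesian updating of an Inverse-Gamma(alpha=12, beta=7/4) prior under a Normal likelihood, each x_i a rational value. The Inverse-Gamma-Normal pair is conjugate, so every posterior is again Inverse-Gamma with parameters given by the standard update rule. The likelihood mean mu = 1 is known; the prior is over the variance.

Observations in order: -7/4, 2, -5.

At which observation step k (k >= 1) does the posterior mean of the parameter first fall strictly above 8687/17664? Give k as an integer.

obs 1: x=-7/4 → posterior Inverse-Gamma(25/2, 177/32)
obs 2: x=2 → posterior Inverse-Gamma(13, 193/32)
obs 3: x=-5 → posterior Inverse-Gamma(27/2, 769/32)

k = 2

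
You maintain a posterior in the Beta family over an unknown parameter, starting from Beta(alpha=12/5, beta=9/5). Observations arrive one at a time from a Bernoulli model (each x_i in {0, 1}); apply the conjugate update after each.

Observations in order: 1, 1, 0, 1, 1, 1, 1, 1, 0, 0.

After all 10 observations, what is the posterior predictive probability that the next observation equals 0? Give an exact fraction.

obs 1: x=1 → posterior Beta(17/5, 9/5)
obs 2: x=1 → posterior Beta(22/5, 9/5)
obs 3: x=0 → posterior Beta(22/5, 14/5)
obs 4: x=1 → posterior Beta(27/5, 14/5)
obs 5: x=1 → posterior Beta(32/5, 14/5)
obs 6: x=1 → posterior Beta(37/5, 14/5)
obs 7: x=1 → posterior Beta(42/5, 14/5)
obs 8: x=1 → posterior Beta(47/5, 14/5)
obs 9: x=0 → posterior Beta(47/5, 19/5)
obs 10: x=0 → posterior Beta(47/5, 24/5)

24/71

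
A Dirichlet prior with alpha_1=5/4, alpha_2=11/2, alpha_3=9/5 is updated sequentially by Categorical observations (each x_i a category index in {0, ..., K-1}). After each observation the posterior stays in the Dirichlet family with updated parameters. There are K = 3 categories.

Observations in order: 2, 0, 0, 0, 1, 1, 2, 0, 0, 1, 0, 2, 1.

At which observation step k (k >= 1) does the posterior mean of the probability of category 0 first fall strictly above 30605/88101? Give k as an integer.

obs 1: x=2 → posterior Dirichlet(5/4, 11/2, 14/5)
obs 2: x=0 → posterior Dirichlet(9/4, 11/2, 14/5)
obs 3: x=0 → posterior Dirichlet(13/4, 11/2, 14/5)
obs 4: x=0 → posterior Dirichlet(17/4, 11/2, 14/5)
obs 5: x=1 → posterior Dirichlet(17/4, 13/2, 14/5)
obs 6: x=1 → posterior Dirichlet(17/4, 15/2, 14/5)
obs 7: x=2 → posterior Dirichlet(17/4, 15/2, 19/5)
obs 8: x=0 → posterior Dirichlet(21/4, 15/2, 19/5)
obs 9: x=0 → posterior Dirichlet(25/4, 15/2, 19/5)
obs 10: x=1 → posterior Dirichlet(25/4, 17/2, 19/5)
obs 11: x=0 → posterior Dirichlet(29/4, 17/2, 19/5)
obs 12: x=2 → posterior Dirichlet(29/4, 17/2, 24/5)
obs 13: x=1 → posterior Dirichlet(29/4, 19/2, 24/5)

k = 9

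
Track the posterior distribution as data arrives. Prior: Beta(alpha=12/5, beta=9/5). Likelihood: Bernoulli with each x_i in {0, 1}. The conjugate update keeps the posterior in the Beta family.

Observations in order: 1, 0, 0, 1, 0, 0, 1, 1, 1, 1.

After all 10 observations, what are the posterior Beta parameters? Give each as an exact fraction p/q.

obs 1: x=1 → posterior Beta(17/5, 9/5)
obs 2: x=0 → posterior Beta(17/5, 14/5)
obs 3: x=0 → posterior Beta(17/5, 19/5)
obs 4: x=1 → posterior Beta(22/5, 19/5)
obs 5: x=0 → posterior Beta(22/5, 24/5)
obs 6: x=0 → posterior Beta(22/5, 29/5)
obs 7: x=1 → posterior Beta(27/5, 29/5)
obs 8: x=1 → posterior Beta(32/5, 29/5)
obs 9: x=1 → posterior Beta(37/5, 29/5)
obs 10: x=1 → posterior Beta(42/5, 29/5)

alpha=42/5, beta=29/5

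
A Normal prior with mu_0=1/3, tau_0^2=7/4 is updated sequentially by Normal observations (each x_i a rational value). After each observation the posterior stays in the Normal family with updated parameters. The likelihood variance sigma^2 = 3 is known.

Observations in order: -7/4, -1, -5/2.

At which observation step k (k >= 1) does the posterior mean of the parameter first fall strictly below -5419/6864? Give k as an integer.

obs 1: x=-7/4 → posterior Normal(-33/76, 21/19)
obs 2: x=-1 → posterior Normal(-61/104, 21/26)
obs 3: x=-5/2 → posterior Normal(-131/132, 7/11)

k = 3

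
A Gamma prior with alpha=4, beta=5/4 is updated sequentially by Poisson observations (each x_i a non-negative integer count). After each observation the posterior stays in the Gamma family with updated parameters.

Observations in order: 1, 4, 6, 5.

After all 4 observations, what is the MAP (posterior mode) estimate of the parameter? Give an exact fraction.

76/21

obs 1: x=1 → posterior Gamma(5, 9/4)
obs 2: x=4 → posterior Gamma(9, 13/4)
obs 3: x=6 → posterior Gamma(15, 17/4)
obs 4: x=5 → posterior Gamma(20, 21/4)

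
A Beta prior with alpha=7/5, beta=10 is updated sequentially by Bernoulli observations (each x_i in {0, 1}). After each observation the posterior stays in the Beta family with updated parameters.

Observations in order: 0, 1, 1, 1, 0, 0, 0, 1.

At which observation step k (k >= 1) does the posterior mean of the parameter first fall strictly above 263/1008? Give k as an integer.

k = 4

obs 1: x=0 → posterior Beta(7/5, 11)
obs 2: x=1 → posterior Beta(12/5, 11)
obs 3: x=1 → posterior Beta(17/5, 11)
obs 4: x=1 → posterior Beta(22/5, 11)
obs 5: x=0 → posterior Beta(22/5, 12)
obs 6: x=0 → posterior Beta(22/5, 13)
obs 7: x=0 → posterior Beta(22/5, 14)
obs 8: x=1 → posterior Beta(27/5, 14)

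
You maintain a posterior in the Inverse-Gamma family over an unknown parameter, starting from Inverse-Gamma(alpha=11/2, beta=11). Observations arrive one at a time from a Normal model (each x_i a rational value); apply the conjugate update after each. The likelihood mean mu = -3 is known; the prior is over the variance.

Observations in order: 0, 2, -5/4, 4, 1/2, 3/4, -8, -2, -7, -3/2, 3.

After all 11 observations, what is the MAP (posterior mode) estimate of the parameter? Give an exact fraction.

obs 1: x=0 → posterior Inverse-Gamma(6, 31/2)
obs 2: x=2 → posterior Inverse-Gamma(13/2, 28)
obs 3: x=-5/4 → posterior Inverse-Gamma(7, 945/32)
obs 4: x=4 → posterior Inverse-Gamma(15/2, 1729/32)
obs 5: x=1/2 → posterior Inverse-Gamma(8, 1925/32)
obs 6: x=3/4 → posterior Inverse-Gamma(17/2, 1075/16)
obs 7: x=-8 → posterior Inverse-Gamma(9, 1275/16)
obs 8: x=-2 → posterior Inverse-Gamma(19/2, 1283/16)
obs 9: x=-7 → posterior Inverse-Gamma(10, 1411/16)
obs 10: x=-3/2 → posterior Inverse-Gamma(21/2, 1429/16)
obs 11: x=3 → posterior Inverse-Gamma(11, 1717/16)

1717/192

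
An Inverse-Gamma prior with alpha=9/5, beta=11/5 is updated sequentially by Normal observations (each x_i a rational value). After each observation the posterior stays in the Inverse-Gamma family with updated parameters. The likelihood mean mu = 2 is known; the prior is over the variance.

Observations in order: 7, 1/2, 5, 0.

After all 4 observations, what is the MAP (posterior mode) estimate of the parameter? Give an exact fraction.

893/192

obs 1: x=7 → posterior Inverse-Gamma(23/10, 147/10)
obs 2: x=1/2 → posterior Inverse-Gamma(14/5, 633/40)
obs 3: x=5 → posterior Inverse-Gamma(33/10, 813/40)
obs 4: x=0 → posterior Inverse-Gamma(19/5, 893/40)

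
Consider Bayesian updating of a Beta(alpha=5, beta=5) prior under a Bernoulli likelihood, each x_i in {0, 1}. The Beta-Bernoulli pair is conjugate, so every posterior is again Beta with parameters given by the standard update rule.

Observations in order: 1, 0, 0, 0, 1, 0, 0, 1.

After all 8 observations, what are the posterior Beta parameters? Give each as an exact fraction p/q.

alpha=8, beta=10

obs 1: x=1 → posterior Beta(6, 5)
obs 2: x=0 → posterior Beta(6, 6)
obs 3: x=0 → posterior Beta(6, 7)
obs 4: x=0 → posterior Beta(6, 8)
obs 5: x=1 → posterior Beta(7, 8)
obs 6: x=0 → posterior Beta(7, 9)
obs 7: x=0 → posterior Beta(7, 10)
obs 8: x=1 → posterior Beta(8, 10)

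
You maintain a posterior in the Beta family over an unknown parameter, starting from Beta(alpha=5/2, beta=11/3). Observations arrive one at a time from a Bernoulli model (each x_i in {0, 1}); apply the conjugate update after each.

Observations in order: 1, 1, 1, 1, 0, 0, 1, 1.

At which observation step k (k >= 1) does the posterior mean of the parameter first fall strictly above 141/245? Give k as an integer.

k = 3

obs 1: x=1 → posterior Beta(7/2, 11/3)
obs 2: x=1 → posterior Beta(9/2, 11/3)
obs 3: x=1 → posterior Beta(11/2, 11/3)
obs 4: x=1 → posterior Beta(13/2, 11/3)
obs 5: x=0 → posterior Beta(13/2, 14/3)
obs 6: x=0 → posterior Beta(13/2, 17/3)
obs 7: x=1 → posterior Beta(15/2, 17/3)
obs 8: x=1 → posterior Beta(17/2, 17/3)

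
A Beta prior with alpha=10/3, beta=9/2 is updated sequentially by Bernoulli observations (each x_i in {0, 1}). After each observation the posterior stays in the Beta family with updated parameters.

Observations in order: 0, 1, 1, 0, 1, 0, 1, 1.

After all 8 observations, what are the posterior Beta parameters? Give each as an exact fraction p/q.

obs 1: x=0 → posterior Beta(10/3, 11/2)
obs 2: x=1 → posterior Beta(13/3, 11/2)
obs 3: x=1 → posterior Beta(16/3, 11/2)
obs 4: x=0 → posterior Beta(16/3, 13/2)
obs 5: x=1 → posterior Beta(19/3, 13/2)
obs 6: x=0 → posterior Beta(19/3, 15/2)
obs 7: x=1 → posterior Beta(22/3, 15/2)
obs 8: x=1 → posterior Beta(25/3, 15/2)

alpha=25/3, beta=15/2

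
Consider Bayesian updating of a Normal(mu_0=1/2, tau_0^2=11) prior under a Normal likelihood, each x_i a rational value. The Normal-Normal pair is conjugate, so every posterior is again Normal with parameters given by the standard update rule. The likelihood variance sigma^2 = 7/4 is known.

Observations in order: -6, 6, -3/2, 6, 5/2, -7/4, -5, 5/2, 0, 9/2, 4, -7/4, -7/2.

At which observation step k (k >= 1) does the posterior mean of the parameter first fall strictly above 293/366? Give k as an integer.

obs 1: x=-6 → posterior Normal(-521/102, 77/51)
obs 2: x=6 → posterior Normal(7/190, 77/95)
obs 3: x=-3/2 → posterior Normal(-125/278, 77/139)
obs 4: x=6 → posterior Normal(403/366, 77/183)
obs 5: x=5/2 → posterior Normal(623/454, 77/227)
obs 6: x=-7/4 → posterior Normal(469/542, 77/271)
obs 7: x=-5 → posterior Normal(29/630, 11/45)
obs 8: x=5/2 → posterior Normal(249/718, 77/359)
obs 9: x=0 → posterior Normal(249/806, 77/403)
obs 10: x=9/2 → posterior Normal(215/298, 77/447)
obs 11: x=4 → posterior Normal(997/982, 77/491)
obs 12: x=-7/4 → posterior Normal(843/1070, 77/535)
obs 13: x=-7/2 → posterior Normal(535/1158, 77/579)

k = 4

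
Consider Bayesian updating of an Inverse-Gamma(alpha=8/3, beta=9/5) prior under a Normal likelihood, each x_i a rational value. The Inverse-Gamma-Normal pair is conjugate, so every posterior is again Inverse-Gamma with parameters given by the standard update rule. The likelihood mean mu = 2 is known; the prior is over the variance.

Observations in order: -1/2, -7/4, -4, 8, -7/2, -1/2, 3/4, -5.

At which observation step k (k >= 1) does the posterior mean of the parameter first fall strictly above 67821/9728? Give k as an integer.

k = 3

obs 1: x=-1/2 → posterior Inverse-Gamma(19/6, 197/40)
obs 2: x=-7/4 → posterior Inverse-Gamma(11/3, 1913/160)
obs 3: x=-4 → posterior Inverse-Gamma(25/6, 4793/160)
obs 4: x=8 → posterior Inverse-Gamma(14/3, 7673/160)
obs 5: x=-7/2 → posterior Inverse-Gamma(31/6, 10093/160)
obs 6: x=-1/2 → posterior Inverse-Gamma(17/3, 10593/160)
obs 7: x=3/4 → posterior Inverse-Gamma(37/6, 5359/80)
obs 8: x=-5 → posterior Inverse-Gamma(20/3, 7319/80)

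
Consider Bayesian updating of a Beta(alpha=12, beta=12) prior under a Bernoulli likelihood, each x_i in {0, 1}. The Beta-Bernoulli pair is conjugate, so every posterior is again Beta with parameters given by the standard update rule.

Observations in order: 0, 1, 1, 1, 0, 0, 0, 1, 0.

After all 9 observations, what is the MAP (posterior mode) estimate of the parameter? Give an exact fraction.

obs 1: x=0 → posterior Beta(12, 13)
obs 2: x=1 → posterior Beta(13, 13)
obs 3: x=1 → posterior Beta(14, 13)
obs 4: x=1 → posterior Beta(15, 13)
obs 5: x=0 → posterior Beta(15, 14)
obs 6: x=0 → posterior Beta(15, 15)
obs 7: x=0 → posterior Beta(15, 16)
obs 8: x=1 → posterior Beta(16, 16)
obs 9: x=0 → posterior Beta(16, 17)

15/31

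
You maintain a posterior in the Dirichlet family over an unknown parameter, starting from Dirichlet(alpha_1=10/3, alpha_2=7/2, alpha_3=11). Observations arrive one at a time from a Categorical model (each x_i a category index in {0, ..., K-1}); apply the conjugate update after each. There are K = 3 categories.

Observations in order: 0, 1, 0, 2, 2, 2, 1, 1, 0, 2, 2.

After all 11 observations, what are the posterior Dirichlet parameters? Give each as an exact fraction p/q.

alpha_1=19/3, alpha_2=13/2, alpha_3=16

obs 1: x=0 → posterior Dirichlet(13/3, 7/2, 11)
obs 2: x=1 → posterior Dirichlet(13/3, 9/2, 11)
obs 3: x=0 → posterior Dirichlet(16/3, 9/2, 11)
obs 4: x=2 → posterior Dirichlet(16/3, 9/2, 12)
obs 5: x=2 → posterior Dirichlet(16/3, 9/2, 13)
obs 6: x=2 → posterior Dirichlet(16/3, 9/2, 14)
obs 7: x=1 → posterior Dirichlet(16/3, 11/2, 14)
obs 8: x=1 → posterior Dirichlet(16/3, 13/2, 14)
obs 9: x=0 → posterior Dirichlet(19/3, 13/2, 14)
obs 10: x=2 → posterior Dirichlet(19/3, 13/2, 15)
obs 11: x=2 → posterior Dirichlet(19/3, 13/2, 16)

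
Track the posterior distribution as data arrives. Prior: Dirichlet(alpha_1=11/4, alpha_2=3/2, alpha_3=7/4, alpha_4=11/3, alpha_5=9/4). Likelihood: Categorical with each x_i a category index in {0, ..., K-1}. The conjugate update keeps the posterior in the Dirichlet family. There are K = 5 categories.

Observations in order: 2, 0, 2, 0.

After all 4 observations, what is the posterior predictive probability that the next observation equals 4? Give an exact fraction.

obs 1: x=2 → posterior Dirichlet(11/4, 3/2, 11/4, 11/3, 9/4)
obs 2: x=0 → posterior Dirichlet(15/4, 3/2, 11/4, 11/3, 9/4)
obs 3: x=2 → posterior Dirichlet(15/4, 3/2, 15/4, 11/3, 9/4)
obs 4: x=0 → posterior Dirichlet(19/4, 3/2, 15/4, 11/3, 9/4)

27/191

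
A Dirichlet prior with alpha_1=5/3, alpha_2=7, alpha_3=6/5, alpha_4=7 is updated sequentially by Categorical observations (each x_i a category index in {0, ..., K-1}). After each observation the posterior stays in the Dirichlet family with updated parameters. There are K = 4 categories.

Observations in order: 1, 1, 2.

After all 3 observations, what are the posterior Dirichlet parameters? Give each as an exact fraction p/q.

alpha_1=5/3, alpha_2=9, alpha_3=11/5, alpha_4=7

obs 1: x=1 → posterior Dirichlet(5/3, 8, 6/5, 7)
obs 2: x=1 → posterior Dirichlet(5/3, 9, 6/5, 7)
obs 3: x=2 → posterior Dirichlet(5/3, 9, 11/5, 7)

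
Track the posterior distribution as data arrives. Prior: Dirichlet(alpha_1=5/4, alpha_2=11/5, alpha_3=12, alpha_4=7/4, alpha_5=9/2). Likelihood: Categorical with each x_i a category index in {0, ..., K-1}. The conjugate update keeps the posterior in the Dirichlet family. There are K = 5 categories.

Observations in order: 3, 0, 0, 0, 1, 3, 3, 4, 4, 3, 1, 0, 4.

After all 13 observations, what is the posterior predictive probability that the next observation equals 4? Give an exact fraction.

obs 1: x=3 → posterior Dirichlet(5/4, 11/5, 12, 11/4, 9/2)
obs 2: x=0 → posterior Dirichlet(9/4, 11/5, 12, 11/4, 9/2)
obs 3: x=0 → posterior Dirichlet(13/4, 11/5, 12, 11/4, 9/2)
obs 4: x=0 → posterior Dirichlet(17/4, 11/5, 12, 11/4, 9/2)
obs 5: x=1 → posterior Dirichlet(17/4, 16/5, 12, 11/4, 9/2)
obs 6: x=3 → posterior Dirichlet(17/4, 16/5, 12, 15/4, 9/2)
obs 7: x=3 → posterior Dirichlet(17/4, 16/5, 12, 19/4, 9/2)
obs 8: x=4 → posterior Dirichlet(17/4, 16/5, 12, 19/4, 11/2)
obs 9: x=4 → posterior Dirichlet(17/4, 16/5, 12, 19/4, 13/2)
obs 10: x=3 → posterior Dirichlet(17/4, 16/5, 12, 23/4, 13/2)
obs 11: x=1 → posterior Dirichlet(17/4, 21/5, 12, 23/4, 13/2)
obs 12: x=0 → posterior Dirichlet(21/4, 21/5, 12, 23/4, 13/2)
obs 13: x=4 → posterior Dirichlet(21/4, 21/5, 12, 23/4, 15/2)

75/347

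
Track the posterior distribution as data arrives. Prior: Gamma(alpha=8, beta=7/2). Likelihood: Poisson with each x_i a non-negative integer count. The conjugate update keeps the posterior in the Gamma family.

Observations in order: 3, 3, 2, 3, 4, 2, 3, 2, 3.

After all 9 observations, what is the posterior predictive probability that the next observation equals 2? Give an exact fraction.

10137290312739466457969683688133955001831054687500/41745579179292917813953351511015323088870709282081

obs 1: x=3 → posterior Gamma(11, 9/2)
obs 2: x=3 → posterior Gamma(14, 11/2)
obs 3: x=2 → posterior Gamma(16, 13/2)
obs 4: x=3 → posterior Gamma(19, 15/2)
obs 5: x=4 → posterior Gamma(23, 17/2)
obs 6: x=2 → posterior Gamma(25, 19/2)
obs 7: x=3 → posterior Gamma(28, 21/2)
obs 8: x=2 → posterior Gamma(30, 23/2)
obs 9: x=3 → posterior Gamma(33, 25/2)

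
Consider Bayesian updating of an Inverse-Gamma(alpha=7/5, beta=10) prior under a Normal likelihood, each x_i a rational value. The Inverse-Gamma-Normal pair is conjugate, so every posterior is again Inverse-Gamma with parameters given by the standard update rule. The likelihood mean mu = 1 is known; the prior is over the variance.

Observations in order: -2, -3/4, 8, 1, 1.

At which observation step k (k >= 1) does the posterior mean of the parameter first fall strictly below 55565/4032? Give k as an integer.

obs 1: x=-2 → posterior Inverse-Gamma(19/10, 29/2)
obs 2: x=-3/4 → posterior Inverse-Gamma(12/5, 513/32)
obs 3: x=8 → posterior Inverse-Gamma(29/10, 1297/32)
obs 4: x=1 → posterior Inverse-Gamma(17/5, 1297/32)
obs 5: x=1 → posterior Inverse-Gamma(39/10, 1297/32)

k = 2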